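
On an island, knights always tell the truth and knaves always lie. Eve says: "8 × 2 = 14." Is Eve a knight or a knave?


Statement: "8 × 2 = 14."
Actual: 8 × 2 = 16
Claimed: 14
Statement is FALSE → Eve lies → Knave

Knave


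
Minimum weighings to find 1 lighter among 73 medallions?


Each weighing has 3 outcomes (left heavy / balance / right heavy), so k weighings distinguish at most 3^k cases; splitting into three near-equal groups achieves this.
Need 3^k ≥ 73: 3^3 = 27 < 73 ≤ 3^4 = 81
k = ⌈log₃(73)⌉ = 4

4


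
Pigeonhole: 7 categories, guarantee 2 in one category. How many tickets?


Pigeonhole: to guarantee k in one of n categories, need (k-1)×n + 1.
k = 2, n = 7
Minimum = (2-1) × 7 + 1 = 1 × 7 + 1

8


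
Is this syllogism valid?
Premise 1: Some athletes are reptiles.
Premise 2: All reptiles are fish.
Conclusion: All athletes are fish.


Premise 1: Some athletes are reptiles.
Premise 2: All reptiles are fish.
Conclusion: All athletes are fish.
Fallacy: illicit minor. The minor term (athletes) is distributed in the conclusion ('All athletes ...') but undistributed in its premise ('Some athletes are reptiles' doesn't cover all athletes).
Only 'Some athletes are fish' follows, not 'All'.

Invalid


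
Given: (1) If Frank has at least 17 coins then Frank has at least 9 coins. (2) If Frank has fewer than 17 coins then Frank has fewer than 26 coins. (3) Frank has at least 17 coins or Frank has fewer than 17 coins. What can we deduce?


Constructive dilemma: (P → Q) ∧ (R → S), P ∨ R ⊢ Q ∨ S
Premise 1: Frank has at least 17 coins → Frank has at least 9 coins
Premise 2: Frank has fewer than 17 coins → Frank has fewer than 26 coins
Premise 3: Frank has at least 17 coins ∨ Frank has fewer than 17 coins
Case 1: Assuming Frank has at least 17 coins, then by Premise 1, Frank has at least 9 coins.
Case 2: Assuming Frank has fewer than 17 coins, then by Premise 2, Frank has fewer than 26 coins.
Since one of Frank has at least 17 coins or Frank has fewer than 17 coins must hold, we get Frank has at least 9 coins or Frank has fewer than 26 coins.

Frank has at least 9 coins or Frank has fewer than 26 coins.


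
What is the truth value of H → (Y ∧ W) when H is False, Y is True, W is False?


H = False, Y = True, W = False
Step 1: Y ∧ W = True AND False = False
Step 2: H → (False): false only when H=True and consequent=False.
Result: True

True


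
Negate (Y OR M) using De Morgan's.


De Morgan's law: ¬(P ∨ Q) ≡ ¬P ∧ ¬Q
¬(Y ∨ M) = ¬Y ∧ ¬M

¬Y ∧ ¬M


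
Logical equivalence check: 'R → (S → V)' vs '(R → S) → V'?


Expression 1: R → (S → V)
Expression 2: (R → S) → V
Truth table (R S V | Expr1 Expr2):
  T T T |   T     T
  T T F |   F     F
  T F T |   T     T
  T F F |   T     T
  F T T |   T     T
  F T F |   T     F   ← differ
  F F T |   T     T
  F F F |   T     F   ← differ
Counterexample: R=F, S=T, V=F gives Expr1 = T but Expr2 = F, so the expressions are NOT logically equivalent.

No


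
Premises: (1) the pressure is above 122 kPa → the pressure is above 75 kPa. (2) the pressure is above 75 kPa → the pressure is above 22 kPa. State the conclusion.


Hypothetical syllogism: P → Q, Q → R ⊢ P → R
Premise 1: the pressure is above 122 kPa → the pressure is above 75 kPa
Premise 2: the pressure is above 75 kPa → the pressure is above 22 kPa
Chain the implications: the middle term (the pressure is above 75 kPa) links the two.
Conclusion: If the pressure is above 122 kPa, then the pressure is above 22 kPa.

If the pressure is above 122 kPa, then the pressure is above 22 kPa.


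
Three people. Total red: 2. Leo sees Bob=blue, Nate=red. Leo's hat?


Total red = 2, seen red = 1
Own red = 2 - 1 = 1
Leo's hat is red.

red


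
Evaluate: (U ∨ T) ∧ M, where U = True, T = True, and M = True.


U = True, T = True, M = True
Step 1: U ∨ T = True OR True = True
Step 2: True ∧ M = True AND True = True
OR is true when at least one operand is true; AND requires both.

True


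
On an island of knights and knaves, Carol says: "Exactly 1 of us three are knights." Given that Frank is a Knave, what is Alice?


Carol claims exactly 1 knights among Carol, Frank, Alice.
Given: Frank is a Knave.

Case 1: Carol is a Knight (tells truth)
  Then exactly 1 of the three are knights.
  Counting Carol, Frank: 1 knight(s) so far. Need 0 more → Alice = Knave.
Case 2: Carol is a Knave (lies)
  Then the count is NOT 1.
  If Alice = Knight, count = 1 = 1 → claim would be true, contradicts lie.
  If Alice = Knave, count = 0 ≠ 1 → lie confirmed ✓

Alice is a Knave.

Knave


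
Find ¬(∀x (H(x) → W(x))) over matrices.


Original: ∀x (H(x) → W(x))
Rule: ¬∀→∃, ¬∃→∀, negate predicate.
Negation: ∃x (H(x) ∧ ¬W(x))

∃x (H(x) ∧ ¬W(x))


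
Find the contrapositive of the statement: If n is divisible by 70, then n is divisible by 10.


Original: If n is divisible by 70, then n is divisible by 10
Contrapositive: If ¬Q, then ¬P
Negate Q: not (n is divisible by 10)
Negate P: not (n is divisible by 70)

If not (n is divisible by 10), then not (n is divisible by 70).


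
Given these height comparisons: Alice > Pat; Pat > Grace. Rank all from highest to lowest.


Constraints: Alice > Pat; Pat > Grace
Method: at each step, the next-highest is the one remaining person who never appears on the smaller side of a constraint between remaining people.
  Step 1: remaining {Pat, Alice, Grace}; on the smaller side: {Pat, Grace} → Alice is next (Alice > Pat).
  Step 2: remaining {Pat, Grace}; on the smaller side: {Grace} → Pat is next (Pat > Grace).
  Step 3: only Grace remains → lowest.
Final ranking (highest to lowest):

Alice > Pat > Grace


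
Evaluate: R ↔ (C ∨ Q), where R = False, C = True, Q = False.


R = False, C = True, Q = False
Step 1: C ∨ Q = True OR False = True
Step 2: R ↔ (True): true when both sides have same truth value.
Result: False ↔ True = False

False


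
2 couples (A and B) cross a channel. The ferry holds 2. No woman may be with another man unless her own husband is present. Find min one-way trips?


Label couples A and B.
1. WA+WB → (far: WA,WB; near: HA,HB)
2. WA ←   (far: WB; near: HA,HB,WA)
3. HA+HB → (far: HA,HB,WB; near: WA)
4. HA ←   (far: HB,WB; near: HA,WA)  — HA returns, since WA is alone on near bank
5. HA+WA → (far: all four; near: empty)
Every state respects the constraint.
Minimum trips = 5

5


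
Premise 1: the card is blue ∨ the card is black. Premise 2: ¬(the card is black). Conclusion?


Disjunctive syllogism: P ∨ Q, ¬P ⊢ Q
Disjunction: the card is blue ∨ the card is black
We know it is not the case that the card is black.
By disjunctive syllogism, the other disjunct must be true.

The card is blue


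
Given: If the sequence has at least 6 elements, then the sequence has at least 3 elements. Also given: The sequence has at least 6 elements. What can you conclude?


Modus ponens: P → Q, P ⊢ Q
P: the sequence has at least 6 elements
Q: the sequence has at least 3 elements
We have P → Q and P is true.
By modus ponens, Q must be true.

The sequence has at least 3 elements


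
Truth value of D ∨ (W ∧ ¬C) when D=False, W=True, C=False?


D = False, W = True, C = False
Expression: D ∨ (W ∧ ¬C)
Step 1: ¬C = NOT False = True
Step 2: W ∧ ¬C = True AND True = True
Step 3: D ∨ (True) = False OR True = True

True


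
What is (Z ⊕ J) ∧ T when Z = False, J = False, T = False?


Z = False, J = False, T = False
Step 1: Z ⊕ J = False XOR False = False
Step 2: False ∧ T = False AND False = False
XOR true when exactly one of Z,J is true; then AND with T.

False


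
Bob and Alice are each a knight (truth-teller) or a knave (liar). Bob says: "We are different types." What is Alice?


Bob says: "We are different types."
Case 1: Bob is a Knight (truth-teller)
  Statement is true → they ARE different → Alice is a Knave
Case 2: Bob is a Knave (liar)
  Statement is false → they are NOT different → Alice is a Knave
In both cases, Alice is a Knave.

Knave


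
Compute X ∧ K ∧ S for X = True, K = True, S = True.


X = True, K = True, S = True
Step 1: X ∧ K = True AND True = True
Step 2: (True) ∧ S = (True) AND True = True
AND is true only when ALL operands are true.

True


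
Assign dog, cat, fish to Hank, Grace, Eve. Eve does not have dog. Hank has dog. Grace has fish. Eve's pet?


From clues:
  Grace → fish
  Hank → dog
By elimination, Eve gets the remaining.

cat


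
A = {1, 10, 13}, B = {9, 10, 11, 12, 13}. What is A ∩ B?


A = {1, 10, 13}
B = {9, 10, 11, 12, 13}
Operation: intersection
Elements in both: 10, 13

{10, 13}


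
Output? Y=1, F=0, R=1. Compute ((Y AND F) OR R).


Y AND F = 1&0 = 0
0 OR 1 = 1

1


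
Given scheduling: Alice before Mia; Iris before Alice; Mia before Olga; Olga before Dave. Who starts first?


Constraints: Alice before Mia; Iris before Alice; Mia before Olga; Olga before Dave
The first task can have nothing scheduled before it, so it must never appear on the right of a 'before'.
Tasks appearing after some 'before': Mia, Alice, Olga, Dave.
The only task not in that list is Iris → it is first.

Iris


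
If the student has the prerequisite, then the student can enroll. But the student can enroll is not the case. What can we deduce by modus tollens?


Modus tollens: P → Q, ¬Q ⊢ ¬P
P: the student has the prerequisite
Q: the student can enroll
We have P → Q and Q is false.
By modus tollens, P must be false.

It is not the case that the student has the prerequisite


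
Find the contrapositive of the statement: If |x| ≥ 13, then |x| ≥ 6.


Original: If |x| ≥ 13, then |x| ≥ 6
Contrapositive: If ¬Q, then ¬P
Negate Q: not (|x| ≥ 6)
Negate P: not (|x| ≥ 13)

If not (|x| ≥ 6), then not (|x| ≥ 13).


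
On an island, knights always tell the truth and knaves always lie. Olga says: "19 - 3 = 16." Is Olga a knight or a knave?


Statement: "19 - 3 = 16."
Actual: 19 - 3 = 16
Claimed: 16
Statement is TRUE → Olga tells the truth → Knight

Knight


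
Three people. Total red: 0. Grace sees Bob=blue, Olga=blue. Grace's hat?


Total red = 0, seen red = 0
Own red = 0 - 0 = 0
Grace's hat is blue.

blue


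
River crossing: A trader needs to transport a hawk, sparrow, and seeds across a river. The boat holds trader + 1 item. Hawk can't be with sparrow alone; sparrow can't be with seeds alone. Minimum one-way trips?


1. trader+sparrow → 2. trader ← 3. trader+hawk → 4. trader+sparrow ← 5. trader+seeds → 6. trader ← 7. trader+sparrow →
Minimum trips = 7

7


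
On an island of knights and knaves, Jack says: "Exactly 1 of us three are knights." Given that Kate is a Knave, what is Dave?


Jack claims exactly 1 knights among Jack, Kate, Dave.
Given: Kate is a Knave.

Case 1: Jack is a Knight (tells truth)
  Then exactly 1 of the three are knights.
  Counting Jack, Kate: 1 knight(s) so far. Need 0 more → Dave = Knave.
Case 2: Jack is a Knave (lies)
  Then the count is NOT 1.
  If Dave = Knight, count = 1 = 1 → claim would be true, contradicts lie.
  If Dave = Knave, count = 0 ≠ 1 → lie confirmed ✓

Dave is a Knave.

Knave


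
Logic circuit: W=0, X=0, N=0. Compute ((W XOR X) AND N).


W XOR X = 0^0 = 0
0 AND 0 = 0

0


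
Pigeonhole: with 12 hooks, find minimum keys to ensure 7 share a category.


Pigeonhole: to guarantee k in one of n categories, need (k-1)×n + 1.
k = 7, n = 12
Minimum = (7-1) × 12 + 1 = 6 × 12 + 1

73


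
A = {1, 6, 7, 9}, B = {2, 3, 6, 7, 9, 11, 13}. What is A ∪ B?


A = {1, 6, 7, 9}
B = {2, 3, 6, 7, 9, 11, 13}
Operation: union
All elements combined: 1, 2, 3, 6, 7, 9, 11, 13

{1, 2, 3, 6, 7, 9, 11, 13}


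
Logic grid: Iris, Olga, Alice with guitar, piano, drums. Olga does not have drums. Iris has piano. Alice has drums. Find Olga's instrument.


From clues:
  Alice → drums
  Iris → piano
By elimination, Olga gets the remaining.

guitar


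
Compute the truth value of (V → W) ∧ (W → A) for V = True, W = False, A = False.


V = True, W = False, A = False
Step 1: V → W is false only when V=True and W=False. Result: False
Step 2: W → A is false only when W=True and A=False. Result: True
Step 3: False ∧ True = False

False


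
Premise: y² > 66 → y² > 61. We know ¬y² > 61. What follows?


Modus tollens: P → Q, ¬Q ⊢ ¬P
P: y² > 66
Q: y² > 61
We have P → Q and Q is false.
By modus tollens, P must be false.

It is not the case that y² > 66


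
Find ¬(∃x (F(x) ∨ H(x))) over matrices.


Original: ∃x (F(x) ∨ H(x))
Rule: ¬∀→∃, ¬∃→∀, negate predicate.
Negation: ∀x (¬F(x) ∧ ¬H(x))

∀x (¬F(x) ∧ ¬H(x))


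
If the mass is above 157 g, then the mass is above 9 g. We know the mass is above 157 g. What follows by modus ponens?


Modus ponens: P → Q, P ⊢ Q
P: the mass is above 157 g
Q: the mass is above 9 g
We have P → Q and P is true.
By modus ponens, Q must be true.

The mass is above 9 g


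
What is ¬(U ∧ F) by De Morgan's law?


De Morgan's law: ¬(P ∧ Q) ≡ ¬P ∨ ¬Q
¬(U ∧ F) = ¬U ∨ ¬F

¬U ∨ ¬F


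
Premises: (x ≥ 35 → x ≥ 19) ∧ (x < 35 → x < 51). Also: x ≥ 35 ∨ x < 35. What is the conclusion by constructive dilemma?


Constructive dilemma: (P → Q) ∧ (R → S), P ∨ R ⊢ Q ∨ S
Premise 1: x ≥ 35 → x ≥ 19
Premise 2: x < 35 → x < 51
Premise 3: x ≥ 35 ∨ x < 35
Case 1: Assuming x ≥ 35, then by Premise 1, x ≥ 19.
Case 2: Assuming x < 35, then by Premise 2, x < 51.
Since one of x ≥ 35 or x < 35 must hold, we get x ≥ 19 or x < 51.

x ≥ 19 or x < 51.


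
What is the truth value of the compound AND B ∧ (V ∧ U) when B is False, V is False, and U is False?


B = False, V = False, U = False
Step 1: V ∧ U = False AND False = False
Step 2: B ∧ False = False AND False = False
AND is true only when ALL operands are true.

False


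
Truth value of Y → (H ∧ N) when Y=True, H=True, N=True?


Y = True, H = True, N = True
Expression: Y → (H ∧ N)
Step 1: H ∧ N = True AND True = True
Step 2: Y → (True) = True → True = True

True


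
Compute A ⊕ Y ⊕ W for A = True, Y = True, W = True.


A = True, Y = True, W = True
Step 1: A ⊕ Y = True XOR True = False
Step 2: False ⊕ W = False XOR True = True
XOR is true when an odd number of operands are true.

True


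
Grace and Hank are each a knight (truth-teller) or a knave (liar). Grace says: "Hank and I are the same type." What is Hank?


Grace says: "Hank and I are the same type."
Case 1: Grace is a Knight (truth-teller)
  Statement is true → they ARE the same → Hank is also a Knight
Case 2: Grace is a Knave (liar)
  Statement is false → they are NOT the same → Hank is a Knight
In both cases, Hank is a Knight.

Knight


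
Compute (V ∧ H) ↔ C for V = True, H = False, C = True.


V = True, H = False, C = True
Step 1: V ∧ H = True AND False = False
Step 2: (False) ↔ C: true when both sides have same truth value.
Result: False ↔ True = False

False


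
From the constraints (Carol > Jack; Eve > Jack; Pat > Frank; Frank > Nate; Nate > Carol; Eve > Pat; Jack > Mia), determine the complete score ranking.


Constraints: Carol > Jack; Eve > Jack; Pat > Frank; Frank > Nate; Nate > Carol; Eve > Pat; Jack > Mia
Method: at each step, the next-highest is the one remaining person who never appears on the smaller side of a constraint between remaining people.
  Step 1: remaining {Jack, Mia, Nate, Carol, Pat, Eve, Frank}; on the smaller side: {Jack, Mia, Nate, Carol, Pat, Frank} → Eve is next (Eve > Jack; Eve > Pat).
  Step 2: remaining {Jack, Mia, Nate, Carol, Pat, Frank}; on the smaller side: {Jack, Mia, Nate, Carol, Frank} → Pat is next (Pat > Frank).
  Step 3: remaining {Jack, Mia, Nate, Carol, Frank}; on the smaller side: {Jack, Mia, Nate, Carol} → Frank is next (Frank > Nate).
  Step 4: remaining {Jack, Mia, Nate, Carol}; on the smaller side: {Jack, Mia, Carol} → Nate is next (Nate > Carol).
  Step 5: remaining {Jack, Mia, Carol}; on the smaller side: {Jack, Mia} → Carol is next (Carol > Jack).
  Step 6: remaining {Jack, Mia}; on the smaller side: {Mia} → Jack is next (Jack > Mia).
  Step 7: only Mia remains → lowest.
Final ranking (highest to lowest):

Eve > Pat > Frank > Nate > Carol > Jack > Mia


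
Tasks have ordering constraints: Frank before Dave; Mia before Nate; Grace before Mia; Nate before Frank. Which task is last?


Constraints: Frank before Dave; Mia before Nate; Grace before Mia; Nate before Frank
The last task can have nothing scheduled after it, so it must never appear on the left of a 'before'.
Tasks appearing before some other task: Frank, Mia, Grace, Nate.
The only task not in that list is Dave → it is last.

Dave


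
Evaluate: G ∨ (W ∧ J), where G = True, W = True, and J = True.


G = True, W = True, J = True
Step 1: W ∧ J = True AND True = True
Step 2: G ∨ True = True OR True = True
AND evaluated first (higher precedence); then OR applied.

True


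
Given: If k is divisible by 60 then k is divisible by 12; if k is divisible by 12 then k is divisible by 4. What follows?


Hypothetical syllogism: P → Q, Q → R ⊢ P → R
Premise 1: k is divisible by 60 → k is divisible by 12
Premise 2: k is divisible by 12 → k is divisible by 4
Chain the implications: the middle term (k is divisible by 12) links the two.
Conclusion: If k is divisible by 60, then k is divisible by 4.

If k is divisible by 60, then k is divisible by 4.


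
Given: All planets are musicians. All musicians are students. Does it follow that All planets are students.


Premise 1: All planets are musicians.
Premise 2: All musicians are students.
Conclusion: All planets are students.
Barbara syllogism (AAA-1): All A are B, All B are C → All A are C.
Middle term (musicians) distributed in premise 2.

Valid


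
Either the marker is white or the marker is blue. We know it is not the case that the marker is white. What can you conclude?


Disjunctive syllogism: P ∨ Q, ¬P ⊢ Q
Disjunction: the marker is white ∨ the marker is blue
We know it is not the case that the marker is white.
By disjunctive syllogism, the other disjunct must be true.

The marker is blue


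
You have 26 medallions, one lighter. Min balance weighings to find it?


Each weighing has 3 outcomes (left heavy / balance / right heavy), so k weighings distinguish at most 3^k cases; splitting into three near-equal groups achieves this.
Need 3^k ≥ 26: 3^2 = 9 < 26 ≤ 3^3 = 27
k = ⌈log₃(26)⌉ = 3

3


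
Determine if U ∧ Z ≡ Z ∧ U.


Expression 1: U ∧ Z
Expression 2: Z ∧ U
Truth table (U Z | Expr1 Expr2):
  T T |   T     T
  T F |   F     F
  F T |   F     F
  F F |   F     F
All 4 rows agree, so the expressions are logically equivalent.

Yes


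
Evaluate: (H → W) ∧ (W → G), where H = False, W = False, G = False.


H = False, W = False, G = False
Step 1: H → W is false only when H=True and W=False. Result: True
Step 2: W → G is false only when W=True and G=False. Result: True
Step 3: True ∧ True = True

True


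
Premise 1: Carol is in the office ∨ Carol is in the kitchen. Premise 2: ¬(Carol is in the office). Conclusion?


Disjunctive syllogism: P ∨ Q, ¬P ⊢ Q
Disjunction: Carol is in the office ∨ Carol is in the kitchen
We know it is not the case that Carol is in the office.
By disjunctive syllogism, the other disjunct must be true.

Carol is in the kitchen


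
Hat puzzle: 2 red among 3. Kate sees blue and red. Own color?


Total red = 2, seen red = 1
Own red = 2 - 1 = 1
Kate's hat is red.

red


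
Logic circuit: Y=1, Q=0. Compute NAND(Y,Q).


Y AND Q = 0
NOT(0) = 1

1


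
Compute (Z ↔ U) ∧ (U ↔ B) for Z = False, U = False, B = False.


Z = False, U = False, B = False
Step 1: Z ↔ U is true when Z and U have the same value. Result: True
Step 2: U ↔ B is true when U and B have the same value. Result: True
Step 3: True ∧ True = True

True


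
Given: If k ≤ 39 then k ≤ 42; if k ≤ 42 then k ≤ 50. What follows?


Hypothetical syllogism: P → Q, Q → R ⊢ P → R
Premise 1: k ≤ 39 → k ≤ 42
Premise 2: k ≤ 42 → k ≤ 50
Chain the implications: the middle term (k ≤ 42) links the two.
Conclusion: If k ≤ 39, then k ≤ 50.

If k ≤ 39, then k ≤ 50.


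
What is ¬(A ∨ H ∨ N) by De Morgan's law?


De Morgan's law: ¬(P ∨ Q ∨ R) ≡ ¬P ∧ ¬Q ∧ ¬R
¬(A ∨ H ∨ N) = ¬A ∧ ¬H ∧ ¬N

¬A ∧ ¬H ∧ ¬N


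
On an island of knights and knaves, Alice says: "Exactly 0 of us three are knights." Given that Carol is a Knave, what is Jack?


Alice claims exactly 0 knights among Alice, Carol, Jack.
Given: Carol is a Knave.

Case 1: Alice is a Knight (tells truth)
  Then exactly 0 of the three are knights.
  Counting Alice, Carol: 1 knight(s) so far. Need -1 more → impossible.
Case 2: Alice is a Knave (lies)
  Then the count is NOT 0.
  If Jack = Knave, count = 0 = 0 → claim would be true, contradicts lie.
  If Jack = Knight, count = 1 ≠ 0 → lie confirmed ✓

Jack is a Knight.

Knight


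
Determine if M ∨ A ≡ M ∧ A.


Expression 1: M ∨ A
Expression 2: M ∧ A
Truth table (M A | Expr1 Expr2):
  T T |   T     T
  T F |   T     F   ← differ
  F T |   T     F   ← differ
  F F |   F     F
Counterexample: M=T, A=F gives Expr1 = T but Expr2 = F, so the expressions are NOT logically equivalent.

No


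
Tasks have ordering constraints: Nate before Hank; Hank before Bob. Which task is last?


Constraints: Nate before Hank; Hank before Bob
The last task can have nothing scheduled after it, so it must never appear on the left of a 'before'.
Tasks appearing before some other task: Nate, Hank.
The only task not in that list is Bob → it is last.

Bob


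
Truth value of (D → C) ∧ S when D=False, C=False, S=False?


D = False, C = False, S = False
Expression: (D → C) ∧ S
Step 1: D → C = False → False (false only if D=True, C=False) = True
Step 2: (True) ∧ S = True AND False = False

False


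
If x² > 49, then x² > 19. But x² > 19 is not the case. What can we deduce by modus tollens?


Modus tollens: P → Q, ¬Q ⊢ ¬P
P: x² > 49
Q: x² > 19
We have P → Q and Q is false.
By modus tollens, P must be false.

It is not the case that x² > 49


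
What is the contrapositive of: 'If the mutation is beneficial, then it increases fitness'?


Original: If the mutation is beneficial, then it increases fitness
Contrapositive: If ¬Q, then ¬P
Negate Q: not (it increases fitness)
Negate P: not (the mutation is beneficial)

If not (it increases fitness), then not (the mutation is beneficial).


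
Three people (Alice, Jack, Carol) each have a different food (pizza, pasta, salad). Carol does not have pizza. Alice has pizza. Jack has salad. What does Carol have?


From clues:
  Jack → salad
  Alice → pizza
By elimination, Carol gets the remaining.

pasta


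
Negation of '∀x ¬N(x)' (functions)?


Original: ∀x ¬N(x)
Rule: ¬∀→∃, ¬∃→∀, negate predicate.
Negation: ∃x N(x)

∃x N(x)


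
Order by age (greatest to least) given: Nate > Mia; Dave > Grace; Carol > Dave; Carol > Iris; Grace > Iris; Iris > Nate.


Constraints: Nate > Mia; Dave > Grace; Carol > Dave; Carol > Iris; Grace > Iris; Iris > Nate
Method: at each step, the next-highest is the one remaining person who never appears on the smaller side of a constraint between remaining people.
  Step 1: remaining {Carol, Nate, Mia, Dave, Iris, Grace}; on the smaller side: {Nate, Mia, Dave, Iris, Grace} → Carol is next (Carol > Dave; Carol > Iris).
  Step 2: remaining {Nate, Mia, Dave, Iris, Grace}; on the smaller side: {Nate, Mia, Iris, Grace} → Dave is next (Dave > Grace).
  Step 3: remaining {Nate, Mia, Iris, Grace}; on the smaller side: {Nate, Mia, Iris} → Grace is next (Grace > Iris).
  Step 4: remaining {Nate, Mia, Iris}; on the smaller side: {Nate, Mia} → Iris is next (Iris > Nate).
  Step 5: remaining {Nate, Mia}; on the smaller side: {Mia} → Nate is next (Nate > Mia).
  Step 6: only Mia remains → lowest.
Final ranking (highest to lowest):

Carol > Dave > Grace > Iris > Nate > Mia


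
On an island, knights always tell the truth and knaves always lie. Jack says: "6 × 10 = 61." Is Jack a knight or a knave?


Statement: "6 × 10 = 61."
Actual: 6 × 10 = 60
Claimed: 61
Statement is FALSE → Jack lies → Knave

Knave


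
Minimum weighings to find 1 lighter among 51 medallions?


Each weighing has 3 outcomes (left heavy / balance / right heavy), so k weighings distinguish at most 3^k cases; splitting into three near-equal groups achieves this.
Need 3^k ≥ 51: 3^3 = 27 < 51 ≤ 3^4 = 81
k = ⌈log₃(51)⌉ = 4

4


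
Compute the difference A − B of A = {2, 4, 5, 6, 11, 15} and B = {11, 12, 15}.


A = {2, 4, 5, 6, 11, 15}
B = {11, 12, 15}
Operation: difference A − B
In A but not B: 2, 4, 5, 6

{2, 4, 5, 6}


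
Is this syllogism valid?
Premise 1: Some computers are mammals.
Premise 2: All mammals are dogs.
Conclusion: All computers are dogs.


Premise 1: Some computers are mammals.
Premise 2: All mammals are dogs.
Conclusion: All computers are dogs.
Fallacy: illicit minor. The minor term (computers) is distributed in the conclusion ('All computers ...') but undistributed in its premise ('Some computers are mammals' doesn't cover all computers).
Only 'Some computers are dogs' follows, not 'All'.

Invalid


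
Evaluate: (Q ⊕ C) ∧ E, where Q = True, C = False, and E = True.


Q = True, C = False, E = True
Step 1: Q ⊕ C = True XOR False = True
Step 2: True ∧ E = True AND True = True
XOR true when exactly one of Q,C is true; then AND with E.

True


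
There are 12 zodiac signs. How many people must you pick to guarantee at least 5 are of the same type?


Pigeonhole: to guarantee k in one of n categories, need (k-1)×n + 1.
k = 5, n = 12
Minimum = (5-1) × 12 + 1 = 4 × 12 + 1

49


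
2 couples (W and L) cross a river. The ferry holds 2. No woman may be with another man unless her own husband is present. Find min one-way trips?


Label couples W and L.
1. WW+WL → (far: WW,WL; near: HW,HL)
2. WW ←   (far: WL; near: HW,HL,WW)
3. HW+HL → (far: HW,HL,WL; near: WW)
4. HW ←   (far: HL,WL; near: HW,WW)  — HW returns, since WW is alone on near bank
5. HW+WW → (far: all four; near: empty)
Every state respects the constraint.
Minimum trips = 5

5


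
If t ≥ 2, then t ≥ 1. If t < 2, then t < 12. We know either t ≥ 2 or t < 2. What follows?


Constructive dilemma: (P → Q) ∧ (R → S), P ∨ R ⊢ Q ∨ S
Premise 1: t ≥ 2 → t ≥ 1
Premise 2: t < 2 → t < 12
Premise 3: t ≥ 2 ∨ t < 2
Case 1: Assuming t ≥ 2, then by Premise 1, t ≥ 1.
Case 2: Assuming t < 2, then by Premise 2, t < 12.
Since one of t ≥ 2 or t < 2 must hold, we get t ≥ 1 or t < 12.

t ≥ 1 or t < 12.


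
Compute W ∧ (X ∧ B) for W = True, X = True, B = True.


W = True, X = True, B = True
Step 1: X ∧ B = True AND True = True
Step 2: W ∧ True = True AND True = True
AND is true only when ALL operands are true.

True


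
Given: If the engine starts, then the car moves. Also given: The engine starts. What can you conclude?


Modus ponens: P → Q, P ⊢ Q
P: the engine starts
Q: the car moves
We have P → Q and P is true.
By modus ponens, Q must be true.

The car moves


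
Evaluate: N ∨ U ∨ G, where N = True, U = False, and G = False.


N = True, U = False, G = False
Step 1: N ∨ U = True OR False = True
Step 2: True ∨ G = True OR False = True
OR is true when at least one operand is true.

True


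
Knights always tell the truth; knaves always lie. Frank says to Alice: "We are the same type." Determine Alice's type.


Frank says: "We are the same type."
Case 1: Frank is a Knight (truth-teller)
  Statement is true → they ARE the same → Alice is also a Knight
Case 2: Frank is a Knave (liar)
  Statement is false → they are NOT the same → Alice is a Knight
In both cases, Alice is a Knight.

Knight


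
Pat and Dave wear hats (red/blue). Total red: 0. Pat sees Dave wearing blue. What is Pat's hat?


Total red = 0, Dave = blue
Red accounted for: 0
Remaining for Pat: 0
Pat's hat is blue.

blue


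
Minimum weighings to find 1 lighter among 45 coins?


Each weighing has 3 outcomes (left heavy / balance / right heavy), so k weighings distinguish at most 3^k cases; splitting into three near-equal groups achieves this.
Need 3^k ≥ 45: 3^3 = 27 < 45 ≤ 3^4 = 81
k = ⌈log₃(45)⌉ = 4

4


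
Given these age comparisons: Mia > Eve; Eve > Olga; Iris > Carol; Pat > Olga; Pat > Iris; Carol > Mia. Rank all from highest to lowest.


Constraints: Mia > Eve; Eve > Olga; Iris > Carol; Pat > Olga; Pat > Iris; Carol > Mia
Method: at each step, the next-highest is the one remaining person who never appears on the smaller side of a constraint between remaining people.
  Step 1: remaining {Eve, Carol, Iris, Pat, Olga, Mia}; on the smaller side: {Eve, Carol, Iris, Olga, Mia} → Pat is next (Pat > Olga; Pat > Iris).
  Step 2: remaining {Eve, Carol, Iris, Olga, Mia}; on the smaller side: {Eve, Carol, Olga, Mia} → Iris is next (Iris > Carol).
  Step 3: remaining {Eve, Carol, Olga, Mia}; on the smaller side: {Eve, Olga, Mia} → Carol is next (Carol > Mia).
  Step 4: remaining {Eve, Olga, Mia}; on the smaller side: {Eve, Olga} → Mia is next (Mia > Eve).
  Step 5: remaining {Eve, Olga}; on the smaller side: {Olga} → Eve is next (Eve > Olga).
  Step 6: only Olga remains → lowest.
Final ranking (highest to lowest):

Pat > Iris > Carol > Mia > Eve > Olga


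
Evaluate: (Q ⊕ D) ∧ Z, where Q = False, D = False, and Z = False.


Q = False, D = False, Z = False
Step 1: Q ⊕ D = False XOR False = False
Step 2: False ∧ Z = False AND False = False
XOR true when exactly one of Q,D is true; then AND with Z.

False


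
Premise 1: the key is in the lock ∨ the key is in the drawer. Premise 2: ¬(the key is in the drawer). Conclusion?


Disjunctive syllogism: P ∨ Q, ¬P ⊢ Q
Disjunction: the key is in the lock ∨ the key is in the drawer
We know it is not the case that the key is in the drawer.
By disjunctive syllogism, the other disjunct must be true.

The key is in the lock


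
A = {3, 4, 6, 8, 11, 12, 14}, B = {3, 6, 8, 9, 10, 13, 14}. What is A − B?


A = {3, 4, 6, 8, 11, 12, 14}
B = {3, 6, 8, 9, 10, 13, 14}
Operation: difference A − B
In A but not B: 4, 11, 12

{4, 11, 12}


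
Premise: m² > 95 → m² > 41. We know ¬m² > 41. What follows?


Modus tollens: P → Q, ¬Q ⊢ ¬P
P: m² > 95
Q: m² > 41
We have P → Q and Q is false.
By modus tollens, P must be false.

It is not the case that m² > 95


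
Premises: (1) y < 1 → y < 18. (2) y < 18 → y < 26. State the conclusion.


Hypothetical syllogism: P → Q, Q → R ⊢ P → R
Premise 1: y < 1 → y < 18
Premise 2: y < 18 → y < 26
Chain the implications: the middle term (y < 18) links the two.
Conclusion: If y < 1, then y < 26.

If y < 1, then y < 26.


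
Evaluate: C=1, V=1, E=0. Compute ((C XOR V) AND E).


C XOR V = 1^1 = 0
0 AND 0 = 0

0


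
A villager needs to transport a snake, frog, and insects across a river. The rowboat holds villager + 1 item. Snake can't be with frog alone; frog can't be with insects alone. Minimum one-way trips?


1. villager+frog → 2. villager ← 3. villager+snake → 4. villager+frog ← 5. villager+insects → 6. villager ← 7. villager+frog →
Minimum trips = 7

7


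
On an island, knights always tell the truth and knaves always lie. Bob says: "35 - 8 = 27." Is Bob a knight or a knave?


Statement: "35 - 8 = 27."
Actual: 35 - 8 = 27
Claimed: 27
Statement is TRUE → Bob tells the truth → Knight

Knight


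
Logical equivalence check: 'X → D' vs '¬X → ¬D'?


Expression 1: X → D
Expression 2: ¬X → ¬D
Truth table (X D | Expr1 Expr2):
  T T |   T     T
  T F |   F     T   ← differ
  F T |   T     F   ← differ
  F F |   T     T
Counterexample: X=T, D=F gives Expr1 = F but Expr2 = T, so the expressions are NOT logically equivalent.

No


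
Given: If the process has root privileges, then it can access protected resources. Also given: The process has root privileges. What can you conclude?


Modus ponens: P → Q, P ⊢ Q
P: the process has root privileges
Q: it can access protected resources
We have P → Q and P is true.
By modus ponens, Q must be true.

It can access protected resources


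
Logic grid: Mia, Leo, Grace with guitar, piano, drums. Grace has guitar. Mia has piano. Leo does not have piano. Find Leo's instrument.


From clues:
  Grace → guitar
  Mia → piano
By elimination, Leo gets the remaining.

drums


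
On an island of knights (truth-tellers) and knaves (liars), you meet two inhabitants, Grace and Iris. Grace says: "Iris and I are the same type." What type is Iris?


Grace says: "Iris and I are the same type."
Case 1: Grace is a Knight (truth-teller)
  Statement is true → they ARE the same → Iris is also a Knight
Case 2: Grace is a Knave (liar)
  Statement is false → they are NOT the same → Iris is a Knight
In both cases, Iris is a Knight.

Knight


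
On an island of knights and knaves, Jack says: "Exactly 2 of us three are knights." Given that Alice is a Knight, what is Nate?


Jack claims exactly 2 knights among Jack, Alice, Nate.
Given: Alice is a Knight.

Case 1: Jack is a Knight (tells truth)
  Then exactly 2 of the three are knights.
  Counting Jack, Alice: 2 knight(s) so far. Need 0 more → Nate = Knave.
Case 2: Jack is a Knave (lies)
  Then the count is NOT 2.
  If Nate = Knight, count = 2 = 2 → claim would be true, contradicts lie.
  If Nate = Knave, count = 1 ≠ 2 → lie confirmed ✓

Nate is a Knave.

Knave


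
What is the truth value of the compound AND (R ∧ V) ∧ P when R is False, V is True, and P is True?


R = False, V = True, P = True
Step 1: R ∧ V = False AND True = False
Step 2: False ∧ P = False AND True = False
AND is true only when ALL operands are true.

False


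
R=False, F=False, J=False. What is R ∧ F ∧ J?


R = False, F = False, J = False
Expression: R ∧ F ∧ J
Step 1: R ∧ F = False AND False = False
Step 2: (False) ∧ J = False AND False = False

False


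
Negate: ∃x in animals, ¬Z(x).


Original: ∃x ¬Z(x)
Rule: ¬∀→∃, ¬∃→∀, negate predicate.
Negation: ∀x Z(x)

∀x Z(x)


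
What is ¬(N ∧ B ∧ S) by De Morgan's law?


De Morgan's law: ¬(P ∧ Q ∧ R) ≡ ¬P ∨ ¬Q ∨ ¬R
¬(N ∧ B ∧ S) = ¬N ∨ ¬B ∨ ¬S

¬N ∨ ¬B ∨ ¬S


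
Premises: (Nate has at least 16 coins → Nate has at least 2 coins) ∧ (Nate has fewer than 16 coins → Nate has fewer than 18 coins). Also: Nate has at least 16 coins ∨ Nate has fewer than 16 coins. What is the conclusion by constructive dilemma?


Constructive dilemma: (P → Q) ∧ (R → S), P ∨ R ⊢ Q ∨ S
Premise 1: Nate has at least 16 coins → Nate has at least 2 coins
Premise 2: Nate has fewer than 16 coins → Nate has fewer than 18 coins
Premise 3: Nate has at least 16 coins ∨ Nate has fewer than 16 coins
Case 1: Assuming Nate has at least 16 coins, then by Premise 1, Nate has at least 2 coins.
Case 2: Assuming Nate has fewer than 16 coins, then by Premise 2, Nate has fewer than 18 coins.
Since one of Nate has at least 16 coins or Nate has fewer than 16 coins must hold, we get Nate has at least 2 coins or Nate has fewer than 18 coins.

Nate has at least 2 coins or Nate has fewer than 18 coins.


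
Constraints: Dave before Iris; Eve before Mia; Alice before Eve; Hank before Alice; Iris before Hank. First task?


Constraints: Dave before Iris; Eve before Mia; Alice before Eve; Hank before Alice; Iris before Hank
The first task can have nothing scheduled before it, so it must never appear on the right of a 'before'.
Tasks appearing after some 'before': Iris, Mia, Eve, Alice, Hank.
The only task not in that list is Dave → it is first.

Dave


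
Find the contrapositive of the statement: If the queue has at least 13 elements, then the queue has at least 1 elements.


Original: If the queue has at least 13 elements, then the queue has at least 1 elements
Contrapositive: If ¬Q, then ¬P
Negate Q: not (the queue has at least 1 elements)
Negate P: not (the queue has at least 13 elements)

If not (the queue has at least 1 elements), then not (the queue has at least 13 elements).


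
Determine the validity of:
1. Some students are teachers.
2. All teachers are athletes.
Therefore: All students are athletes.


Premise 1: Some students are teachers.
Premise 2: All teachers are athletes.
Conclusion: All students are athletes.
Fallacy: illicit minor. The minor term (students) is distributed in the conclusion ('All students ...') but undistributed in its premise ('Some students are teachers' doesn't cover all students).
Only 'Some students are athletes' follows, not 'All'.

Invalid


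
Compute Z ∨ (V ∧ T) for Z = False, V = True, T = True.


Z = False, V = True, T = True
Step 1: V ∧ T = True AND True = True
Step 2: Z ∨ True = False OR True = True
AND evaluated first (higher precedence); then OR applied.

True


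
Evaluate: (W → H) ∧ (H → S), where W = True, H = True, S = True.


W = True, H = True, S = True
Step 1: W → H is false only when W=True and H=False. Result: True
Step 2: H → S is false only when H=True and S=False. Result: True
Step 3: True ∧ True = True

True


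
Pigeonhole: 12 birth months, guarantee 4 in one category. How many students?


Pigeonhole: to guarantee k in one of n categories, need (k-1)×n + 1.
k = 4, n = 12
Minimum = (4-1) × 12 + 1 = 3 × 12 + 1

37


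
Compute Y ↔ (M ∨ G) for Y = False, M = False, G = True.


Y = False, M = False, G = True
Step 1: M ∨ G = False OR True = True
Step 2: Y ↔ (True): true when both sides have same truth value.
Result: False ↔ True = False

False


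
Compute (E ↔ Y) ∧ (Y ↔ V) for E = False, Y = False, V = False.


E = False, Y = False, V = False
Step 1: E ↔ Y is true when E and Y have the same value. Result: True
Step 2: Y ↔ V is true when Y and V have the same value. Result: True
Step 3: True ∧ True = True

True


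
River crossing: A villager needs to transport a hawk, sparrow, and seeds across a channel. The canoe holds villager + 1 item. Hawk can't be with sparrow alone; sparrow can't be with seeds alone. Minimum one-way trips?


1. villager+sparrow → 2. villager ← 3. villager+hawk → 4. villager+sparrow ← 5. villager+seeds → 6. villager ← 7. villager+sparrow →
Minimum trips = 7

7


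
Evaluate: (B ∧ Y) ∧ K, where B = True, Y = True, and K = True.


B = True, Y = True, K = True
Step 1: B ∧ Y = True AND True = True
Step 2: True ∧ K = True AND True = True
AND is true only when ALL operands are true.

True


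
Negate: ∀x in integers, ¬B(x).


Original: ∀x ¬B(x)
Rule: ¬∀→∃, ¬∃→∀, negate predicate.
Negation: ∃x B(x)

∃x B(x)


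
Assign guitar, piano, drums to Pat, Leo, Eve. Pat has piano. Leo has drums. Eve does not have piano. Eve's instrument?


From clues:
  Leo → drums
  Pat → piano
By elimination, Eve gets the remaining.

guitar


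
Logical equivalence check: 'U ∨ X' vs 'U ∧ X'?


Expression 1: U ∨ X
Expression 2: U ∧ X
Truth table (U X | Expr1 Expr2):
  T T |   T     T
  T F |   T     F   ← differ
  F T |   T     F   ← differ
  F F |   F     F
Counterexample: U=T, X=F gives Expr1 = T but Expr2 = F, so the expressions are NOT logically equivalent.

No


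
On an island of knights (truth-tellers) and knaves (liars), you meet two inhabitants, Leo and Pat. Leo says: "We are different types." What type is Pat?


Leo says: "We are different types."
Case 1: Leo is a Knight (truth-teller)
  Statement is true → they ARE different → Pat is a Knave
Case 2: Leo is a Knave (liar)
  Statement is false → they are NOT different → Pat is a Knave
In both cases, Pat is a Knave.

Knave
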